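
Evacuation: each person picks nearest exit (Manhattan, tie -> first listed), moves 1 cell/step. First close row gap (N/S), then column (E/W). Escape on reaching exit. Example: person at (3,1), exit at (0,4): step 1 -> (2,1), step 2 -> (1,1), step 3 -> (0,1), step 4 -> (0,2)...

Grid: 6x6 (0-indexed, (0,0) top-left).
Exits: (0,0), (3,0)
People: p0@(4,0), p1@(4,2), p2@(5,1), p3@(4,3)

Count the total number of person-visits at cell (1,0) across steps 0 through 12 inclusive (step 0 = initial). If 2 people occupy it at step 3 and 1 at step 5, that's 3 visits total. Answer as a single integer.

Answer: 0

Derivation:
Step 0: p0@(4,0) p1@(4,2) p2@(5,1) p3@(4,3) -> at (1,0): 0 [-], cum=0
Step 1: p0@ESC p1@(3,2) p2@(4,1) p3@(3,3) -> at (1,0): 0 [-], cum=0
Step 2: p0@ESC p1@(3,1) p2@(3,1) p3@(3,2) -> at (1,0): 0 [-], cum=0
Step 3: p0@ESC p1@ESC p2@ESC p3@(3,1) -> at (1,0): 0 [-], cum=0
Step 4: p0@ESC p1@ESC p2@ESC p3@ESC -> at (1,0): 0 [-], cum=0
Total visits = 0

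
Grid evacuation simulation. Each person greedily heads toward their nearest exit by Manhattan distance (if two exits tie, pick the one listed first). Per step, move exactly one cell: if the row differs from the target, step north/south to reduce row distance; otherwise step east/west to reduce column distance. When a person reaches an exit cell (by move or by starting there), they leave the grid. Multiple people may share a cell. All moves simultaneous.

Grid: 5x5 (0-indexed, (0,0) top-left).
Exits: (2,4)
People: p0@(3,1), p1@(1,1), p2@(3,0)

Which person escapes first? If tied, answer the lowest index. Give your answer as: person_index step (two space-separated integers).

Answer: 0 4

Derivation:
Step 1: p0:(3,1)->(2,1) | p1:(1,1)->(2,1) | p2:(3,0)->(2,0)
Step 2: p0:(2,1)->(2,2) | p1:(2,1)->(2,2) | p2:(2,0)->(2,1)
Step 3: p0:(2,2)->(2,3) | p1:(2,2)->(2,3) | p2:(2,1)->(2,2)
Step 4: p0:(2,3)->(2,4)->EXIT | p1:(2,3)->(2,4)->EXIT | p2:(2,2)->(2,3)
Step 5: p0:escaped | p1:escaped | p2:(2,3)->(2,4)->EXIT
Exit steps: [4, 4, 5]
First to escape: p0 at step 4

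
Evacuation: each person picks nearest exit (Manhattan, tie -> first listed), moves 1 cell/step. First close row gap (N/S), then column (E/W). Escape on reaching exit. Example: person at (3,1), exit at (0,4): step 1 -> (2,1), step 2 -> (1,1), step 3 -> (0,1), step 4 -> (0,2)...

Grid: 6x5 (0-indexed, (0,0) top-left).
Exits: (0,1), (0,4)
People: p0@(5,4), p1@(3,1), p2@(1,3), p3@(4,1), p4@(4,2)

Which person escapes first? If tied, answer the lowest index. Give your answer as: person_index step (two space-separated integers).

Answer: 2 2

Derivation:
Step 1: p0:(5,4)->(4,4) | p1:(3,1)->(2,1) | p2:(1,3)->(0,3) | p3:(4,1)->(3,1) | p4:(4,2)->(3,2)
Step 2: p0:(4,4)->(3,4) | p1:(2,1)->(1,1) | p2:(0,3)->(0,4)->EXIT | p3:(3,1)->(2,1) | p4:(3,2)->(2,2)
Step 3: p0:(3,4)->(2,4) | p1:(1,1)->(0,1)->EXIT | p2:escaped | p3:(2,1)->(1,1) | p4:(2,2)->(1,2)
Step 4: p0:(2,4)->(1,4) | p1:escaped | p2:escaped | p3:(1,1)->(0,1)->EXIT | p4:(1,2)->(0,2)
Step 5: p0:(1,4)->(0,4)->EXIT | p1:escaped | p2:escaped | p3:escaped | p4:(0,2)->(0,1)->EXIT
Exit steps: [5, 3, 2, 4, 5]
First to escape: p2 at step 2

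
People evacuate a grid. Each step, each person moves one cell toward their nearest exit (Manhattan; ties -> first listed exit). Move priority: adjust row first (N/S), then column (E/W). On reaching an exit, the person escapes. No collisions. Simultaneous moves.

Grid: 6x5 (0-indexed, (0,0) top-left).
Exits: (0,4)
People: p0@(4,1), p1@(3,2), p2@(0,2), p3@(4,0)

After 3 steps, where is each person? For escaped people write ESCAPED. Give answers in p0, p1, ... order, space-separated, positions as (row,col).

Step 1: p0:(4,1)->(3,1) | p1:(3,2)->(2,2) | p2:(0,2)->(0,3) | p3:(4,0)->(3,0)
Step 2: p0:(3,1)->(2,1) | p1:(2,2)->(1,2) | p2:(0,3)->(0,4)->EXIT | p3:(3,0)->(2,0)
Step 3: p0:(2,1)->(1,1) | p1:(1,2)->(0,2) | p2:escaped | p3:(2,0)->(1,0)

(1,1) (0,2) ESCAPED (1,0)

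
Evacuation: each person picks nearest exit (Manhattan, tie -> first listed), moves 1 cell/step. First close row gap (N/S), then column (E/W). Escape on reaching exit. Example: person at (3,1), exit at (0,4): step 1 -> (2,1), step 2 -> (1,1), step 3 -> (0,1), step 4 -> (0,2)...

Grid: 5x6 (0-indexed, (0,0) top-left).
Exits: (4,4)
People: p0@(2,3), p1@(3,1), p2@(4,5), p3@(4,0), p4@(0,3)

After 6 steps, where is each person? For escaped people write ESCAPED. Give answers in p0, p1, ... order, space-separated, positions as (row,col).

Step 1: p0:(2,3)->(3,3) | p1:(3,1)->(4,1) | p2:(4,5)->(4,4)->EXIT | p3:(4,0)->(4,1) | p4:(0,3)->(1,3)
Step 2: p0:(3,3)->(4,3) | p1:(4,1)->(4,2) | p2:escaped | p3:(4,1)->(4,2) | p4:(1,3)->(2,3)
Step 3: p0:(4,3)->(4,4)->EXIT | p1:(4,2)->(4,3) | p2:escaped | p3:(4,2)->(4,3) | p4:(2,3)->(3,3)
Step 4: p0:escaped | p1:(4,3)->(4,4)->EXIT | p2:escaped | p3:(4,3)->(4,4)->EXIT | p4:(3,3)->(4,3)
Step 5: p0:escaped | p1:escaped | p2:escaped | p3:escaped | p4:(4,3)->(4,4)->EXIT

ESCAPED ESCAPED ESCAPED ESCAPED ESCAPED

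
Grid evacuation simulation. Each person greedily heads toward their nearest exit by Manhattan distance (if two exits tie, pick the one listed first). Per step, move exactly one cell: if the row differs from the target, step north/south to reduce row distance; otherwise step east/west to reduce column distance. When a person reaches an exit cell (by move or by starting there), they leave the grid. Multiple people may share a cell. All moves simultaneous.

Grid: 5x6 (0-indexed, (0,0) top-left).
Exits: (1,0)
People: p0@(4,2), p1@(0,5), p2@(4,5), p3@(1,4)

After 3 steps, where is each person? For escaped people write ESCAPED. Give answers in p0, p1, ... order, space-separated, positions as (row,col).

Step 1: p0:(4,2)->(3,2) | p1:(0,5)->(1,5) | p2:(4,5)->(3,5) | p3:(1,4)->(1,3)
Step 2: p0:(3,2)->(2,2) | p1:(1,5)->(1,4) | p2:(3,5)->(2,5) | p3:(1,3)->(1,2)
Step 3: p0:(2,2)->(1,2) | p1:(1,4)->(1,3) | p2:(2,5)->(1,5) | p3:(1,2)->(1,1)

(1,2) (1,3) (1,5) (1,1)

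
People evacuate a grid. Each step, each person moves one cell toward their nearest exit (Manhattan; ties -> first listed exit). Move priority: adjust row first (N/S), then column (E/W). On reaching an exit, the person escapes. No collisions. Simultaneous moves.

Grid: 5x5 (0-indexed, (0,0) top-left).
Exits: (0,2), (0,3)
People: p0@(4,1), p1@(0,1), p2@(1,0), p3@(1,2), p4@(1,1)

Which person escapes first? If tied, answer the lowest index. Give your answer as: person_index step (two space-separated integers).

Step 1: p0:(4,1)->(3,1) | p1:(0,1)->(0,2)->EXIT | p2:(1,0)->(0,0) | p3:(1,2)->(0,2)->EXIT | p4:(1,1)->(0,1)
Step 2: p0:(3,1)->(2,1) | p1:escaped | p2:(0,0)->(0,1) | p3:escaped | p4:(0,1)->(0,2)->EXIT
Step 3: p0:(2,1)->(1,1) | p1:escaped | p2:(0,1)->(0,2)->EXIT | p3:escaped | p4:escaped
Step 4: p0:(1,1)->(0,1) | p1:escaped | p2:escaped | p3:escaped | p4:escaped
Step 5: p0:(0,1)->(0,2)->EXIT | p1:escaped | p2:escaped | p3:escaped | p4:escaped
Exit steps: [5, 1, 3, 1, 2]
First to escape: p1 at step 1

Answer: 1 1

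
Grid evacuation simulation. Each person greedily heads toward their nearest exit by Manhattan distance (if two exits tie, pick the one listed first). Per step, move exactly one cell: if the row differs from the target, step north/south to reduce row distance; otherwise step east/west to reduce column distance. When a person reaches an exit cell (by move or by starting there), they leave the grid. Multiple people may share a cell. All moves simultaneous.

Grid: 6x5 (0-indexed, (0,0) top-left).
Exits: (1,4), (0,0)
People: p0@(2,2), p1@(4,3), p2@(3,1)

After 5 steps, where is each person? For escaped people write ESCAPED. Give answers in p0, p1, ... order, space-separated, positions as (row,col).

Step 1: p0:(2,2)->(1,2) | p1:(4,3)->(3,3) | p2:(3,1)->(2,1)
Step 2: p0:(1,2)->(1,3) | p1:(3,3)->(2,3) | p2:(2,1)->(1,1)
Step 3: p0:(1,3)->(1,4)->EXIT | p1:(2,3)->(1,3) | p2:(1,1)->(0,1)
Step 4: p0:escaped | p1:(1,3)->(1,4)->EXIT | p2:(0,1)->(0,0)->EXIT

ESCAPED ESCAPED ESCAPED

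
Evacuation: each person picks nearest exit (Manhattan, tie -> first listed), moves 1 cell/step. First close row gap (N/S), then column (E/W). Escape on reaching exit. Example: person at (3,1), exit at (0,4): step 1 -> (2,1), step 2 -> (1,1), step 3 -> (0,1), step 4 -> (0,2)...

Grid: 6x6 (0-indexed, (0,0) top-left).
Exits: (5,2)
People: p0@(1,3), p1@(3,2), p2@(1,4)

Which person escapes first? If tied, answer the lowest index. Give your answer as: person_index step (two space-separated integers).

Step 1: p0:(1,3)->(2,3) | p1:(3,2)->(4,2) | p2:(1,4)->(2,4)
Step 2: p0:(2,3)->(3,3) | p1:(4,2)->(5,2)->EXIT | p2:(2,4)->(3,4)
Step 3: p0:(3,3)->(4,3) | p1:escaped | p2:(3,4)->(4,4)
Step 4: p0:(4,3)->(5,3) | p1:escaped | p2:(4,4)->(5,4)
Step 5: p0:(5,3)->(5,2)->EXIT | p1:escaped | p2:(5,4)->(5,3)
Step 6: p0:escaped | p1:escaped | p2:(5,3)->(5,2)->EXIT
Exit steps: [5, 2, 6]
First to escape: p1 at step 2

Answer: 1 2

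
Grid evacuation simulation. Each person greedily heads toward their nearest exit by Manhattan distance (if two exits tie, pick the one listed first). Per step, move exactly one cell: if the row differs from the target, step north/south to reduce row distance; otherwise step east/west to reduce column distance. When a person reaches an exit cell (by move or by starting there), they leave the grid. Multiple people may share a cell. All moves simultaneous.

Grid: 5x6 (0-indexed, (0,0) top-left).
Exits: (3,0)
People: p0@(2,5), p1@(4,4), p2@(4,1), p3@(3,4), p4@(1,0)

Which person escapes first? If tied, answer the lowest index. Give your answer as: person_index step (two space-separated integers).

Answer: 2 2

Derivation:
Step 1: p0:(2,5)->(3,5) | p1:(4,4)->(3,4) | p2:(4,1)->(3,1) | p3:(3,4)->(3,3) | p4:(1,0)->(2,0)
Step 2: p0:(3,5)->(3,4) | p1:(3,4)->(3,3) | p2:(3,1)->(3,0)->EXIT | p3:(3,3)->(3,2) | p4:(2,0)->(3,0)->EXIT
Step 3: p0:(3,4)->(3,3) | p1:(3,3)->(3,2) | p2:escaped | p3:(3,2)->(3,1) | p4:escaped
Step 4: p0:(3,3)->(3,2) | p1:(3,2)->(3,1) | p2:escaped | p3:(3,1)->(3,0)->EXIT | p4:escaped
Step 5: p0:(3,2)->(3,1) | p1:(3,1)->(3,0)->EXIT | p2:escaped | p3:escaped | p4:escaped
Step 6: p0:(3,1)->(3,0)->EXIT | p1:escaped | p2:escaped | p3:escaped | p4:escaped
Exit steps: [6, 5, 2, 4, 2]
First to escape: p2 at step 2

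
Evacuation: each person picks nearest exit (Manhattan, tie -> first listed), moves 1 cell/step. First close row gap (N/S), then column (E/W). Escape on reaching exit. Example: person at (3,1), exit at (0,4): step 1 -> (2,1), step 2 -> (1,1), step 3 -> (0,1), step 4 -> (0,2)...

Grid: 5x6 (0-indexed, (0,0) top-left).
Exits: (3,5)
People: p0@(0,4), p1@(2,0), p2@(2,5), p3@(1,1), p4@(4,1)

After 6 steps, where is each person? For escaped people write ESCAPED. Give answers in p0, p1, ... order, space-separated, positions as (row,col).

Step 1: p0:(0,4)->(1,4) | p1:(2,0)->(3,0) | p2:(2,5)->(3,5)->EXIT | p3:(1,1)->(2,1) | p4:(4,1)->(3,1)
Step 2: p0:(1,4)->(2,4) | p1:(3,0)->(3,1) | p2:escaped | p3:(2,1)->(3,1) | p4:(3,1)->(3,2)
Step 3: p0:(2,4)->(3,4) | p1:(3,1)->(3,2) | p2:escaped | p3:(3,1)->(3,2) | p4:(3,2)->(3,3)
Step 4: p0:(3,4)->(3,5)->EXIT | p1:(3,2)->(3,3) | p2:escaped | p3:(3,2)->(3,3) | p4:(3,3)->(3,4)
Step 5: p0:escaped | p1:(3,3)->(3,4) | p2:escaped | p3:(3,3)->(3,4) | p4:(3,4)->(3,5)->EXIT
Step 6: p0:escaped | p1:(3,4)->(3,5)->EXIT | p2:escaped | p3:(3,4)->(3,5)->EXIT | p4:escaped

ESCAPED ESCAPED ESCAPED ESCAPED ESCAPED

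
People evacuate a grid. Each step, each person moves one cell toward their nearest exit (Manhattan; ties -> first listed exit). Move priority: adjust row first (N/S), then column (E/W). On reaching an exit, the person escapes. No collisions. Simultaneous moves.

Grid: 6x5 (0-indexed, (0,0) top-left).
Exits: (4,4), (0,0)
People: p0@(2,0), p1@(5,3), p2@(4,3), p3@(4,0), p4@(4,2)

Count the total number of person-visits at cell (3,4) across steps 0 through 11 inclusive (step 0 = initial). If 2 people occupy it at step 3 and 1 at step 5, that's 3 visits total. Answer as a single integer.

Step 0: p0@(2,0) p1@(5,3) p2@(4,3) p3@(4,0) p4@(4,2) -> at (3,4): 0 [-], cum=0
Step 1: p0@(1,0) p1@(4,3) p2@ESC p3@(4,1) p4@(4,3) -> at (3,4): 0 [-], cum=0
Step 2: p0@ESC p1@ESC p2@ESC p3@(4,2) p4@ESC -> at (3,4): 0 [-], cum=0
Step 3: p0@ESC p1@ESC p2@ESC p3@(4,3) p4@ESC -> at (3,4): 0 [-], cum=0
Step 4: p0@ESC p1@ESC p2@ESC p3@ESC p4@ESC -> at (3,4): 0 [-], cum=0
Total visits = 0

Answer: 0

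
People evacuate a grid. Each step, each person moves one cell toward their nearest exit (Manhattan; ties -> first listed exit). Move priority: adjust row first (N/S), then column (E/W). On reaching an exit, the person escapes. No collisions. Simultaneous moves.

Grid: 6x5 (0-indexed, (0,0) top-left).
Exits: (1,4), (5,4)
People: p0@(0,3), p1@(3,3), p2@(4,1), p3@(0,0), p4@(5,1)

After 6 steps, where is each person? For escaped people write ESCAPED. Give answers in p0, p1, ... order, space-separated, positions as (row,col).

Step 1: p0:(0,3)->(1,3) | p1:(3,3)->(2,3) | p2:(4,1)->(5,1) | p3:(0,0)->(1,0) | p4:(5,1)->(5,2)
Step 2: p0:(1,3)->(1,4)->EXIT | p1:(2,3)->(1,3) | p2:(5,1)->(5,2) | p3:(1,0)->(1,1) | p4:(5,2)->(5,3)
Step 3: p0:escaped | p1:(1,3)->(1,4)->EXIT | p2:(5,2)->(5,3) | p3:(1,1)->(1,2) | p4:(5,3)->(5,4)->EXIT
Step 4: p0:escaped | p1:escaped | p2:(5,3)->(5,4)->EXIT | p3:(1,2)->(1,3) | p4:escaped
Step 5: p0:escaped | p1:escaped | p2:escaped | p3:(1,3)->(1,4)->EXIT | p4:escaped

ESCAPED ESCAPED ESCAPED ESCAPED ESCAPED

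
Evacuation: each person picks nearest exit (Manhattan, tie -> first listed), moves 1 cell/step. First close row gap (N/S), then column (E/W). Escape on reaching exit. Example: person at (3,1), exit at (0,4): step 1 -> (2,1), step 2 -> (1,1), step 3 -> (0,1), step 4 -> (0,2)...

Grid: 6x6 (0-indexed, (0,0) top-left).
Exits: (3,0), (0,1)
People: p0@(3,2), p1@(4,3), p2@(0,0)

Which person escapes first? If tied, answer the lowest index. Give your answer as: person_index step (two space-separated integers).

Step 1: p0:(3,2)->(3,1) | p1:(4,3)->(3,3) | p2:(0,0)->(0,1)->EXIT
Step 2: p0:(3,1)->(3,0)->EXIT | p1:(3,3)->(3,2) | p2:escaped
Step 3: p0:escaped | p1:(3,2)->(3,1) | p2:escaped
Step 4: p0:escaped | p1:(3,1)->(3,0)->EXIT | p2:escaped
Exit steps: [2, 4, 1]
First to escape: p2 at step 1

Answer: 2 1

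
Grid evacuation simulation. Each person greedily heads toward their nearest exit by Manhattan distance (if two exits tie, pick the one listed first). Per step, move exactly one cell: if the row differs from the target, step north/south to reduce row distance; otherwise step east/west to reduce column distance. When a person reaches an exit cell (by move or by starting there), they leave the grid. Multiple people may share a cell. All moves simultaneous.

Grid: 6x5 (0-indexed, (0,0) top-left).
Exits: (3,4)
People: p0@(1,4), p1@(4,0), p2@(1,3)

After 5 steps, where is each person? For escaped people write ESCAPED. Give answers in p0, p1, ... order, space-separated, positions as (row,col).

Step 1: p0:(1,4)->(2,4) | p1:(4,0)->(3,0) | p2:(1,3)->(2,3)
Step 2: p0:(2,4)->(3,4)->EXIT | p1:(3,0)->(3,1) | p2:(2,3)->(3,3)
Step 3: p0:escaped | p1:(3,1)->(3,2) | p2:(3,3)->(3,4)->EXIT
Step 4: p0:escaped | p1:(3,2)->(3,3) | p2:escaped
Step 5: p0:escaped | p1:(3,3)->(3,4)->EXIT | p2:escaped

ESCAPED ESCAPED ESCAPED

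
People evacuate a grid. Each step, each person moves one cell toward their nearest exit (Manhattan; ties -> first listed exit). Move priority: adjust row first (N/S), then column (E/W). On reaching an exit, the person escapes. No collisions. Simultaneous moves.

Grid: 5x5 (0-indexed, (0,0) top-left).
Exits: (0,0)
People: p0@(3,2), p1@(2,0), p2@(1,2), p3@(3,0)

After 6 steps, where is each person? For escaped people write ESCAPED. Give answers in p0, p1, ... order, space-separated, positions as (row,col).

Step 1: p0:(3,2)->(2,2) | p1:(2,0)->(1,0) | p2:(1,2)->(0,2) | p3:(3,0)->(2,0)
Step 2: p0:(2,2)->(1,2) | p1:(1,0)->(0,0)->EXIT | p2:(0,2)->(0,1) | p3:(2,0)->(1,0)
Step 3: p0:(1,2)->(0,2) | p1:escaped | p2:(0,1)->(0,0)->EXIT | p3:(1,0)->(0,0)->EXIT
Step 4: p0:(0,2)->(0,1) | p1:escaped | p2:escaped | p3:escaped
Step 5: p0:(0,1)->(0,0)->EXIT | p1:escaped | p2:escaped | p3:escaped

ESCAPED ESCAPED ESCAPED ESCAPED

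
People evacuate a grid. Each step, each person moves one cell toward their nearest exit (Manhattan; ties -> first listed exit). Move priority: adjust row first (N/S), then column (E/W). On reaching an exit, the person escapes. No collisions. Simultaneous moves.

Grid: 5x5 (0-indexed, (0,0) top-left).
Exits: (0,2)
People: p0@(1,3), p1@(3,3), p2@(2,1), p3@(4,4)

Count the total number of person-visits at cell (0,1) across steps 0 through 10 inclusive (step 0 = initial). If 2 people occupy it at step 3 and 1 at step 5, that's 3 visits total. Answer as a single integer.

Step 0: p0@(1,3) p1@(3,3) p2@(2,1) p3@(4,4) -> at (0,1): 0 [-], cum=0
Step 1: p0@(0,3) p1@(2,3) p2@(1,1) p3@(3,4) -> at (0,1): 0 [-], cum=0
Step 2: p0@ESC p1@(1,3) p2@(0,1) p3@(2,4) -> at (0,1): 1 [p2], cum=1
Step 3: p0@ESC p1@(0,3) p2@ESC p3@(1,4) -> at (0,1): 0 [-], cum=1
Step 4: p0@ESC p1@ESC p2@ESC p3@(0,4) -> at (0,1): 0 [-], cum=1
Step 5: p0@ESC p1@ESC p2@ESC p3@(0,3) -> at (0,1): 0 [-], cum=1
Step 6: p0@ESC p1@ESC p2@ESC p3@ESC -> at (0,1): 0 [-], cum=1
Total visits = 1

Answer: 1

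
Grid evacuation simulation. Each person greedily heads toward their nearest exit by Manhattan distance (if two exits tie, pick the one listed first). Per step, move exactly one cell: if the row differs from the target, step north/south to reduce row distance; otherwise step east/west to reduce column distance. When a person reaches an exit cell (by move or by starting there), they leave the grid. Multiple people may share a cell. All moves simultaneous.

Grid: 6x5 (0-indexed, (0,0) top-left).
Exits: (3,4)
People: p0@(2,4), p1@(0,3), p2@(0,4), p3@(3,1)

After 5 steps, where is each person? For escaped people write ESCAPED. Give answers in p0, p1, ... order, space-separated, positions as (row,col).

Step 1: p0:(2,4)->(3,4)->EXIT | p1:(0,3)->(1,3) | p2:(0,4)->(1,4) | p3:(3,1)->(3,2)
Step 2: p0:escaped | p1:(1,3)->(2,3) | p2:(1,4)->(2,4) | p3:(3,2)->(3,3)
Step 3: p0:escaped | p1:(2,3)->(3,3) | p2:(2,4)->(3,4)->EXIT | p3:(3,3)->(3,4)->EXIT
Step 4: p0:escaped | p1:(3,3)->(3,4)->EXIT | p2:escaped | p3:escaped

ESCAPED ESCAPED ESCAPED ESCAPED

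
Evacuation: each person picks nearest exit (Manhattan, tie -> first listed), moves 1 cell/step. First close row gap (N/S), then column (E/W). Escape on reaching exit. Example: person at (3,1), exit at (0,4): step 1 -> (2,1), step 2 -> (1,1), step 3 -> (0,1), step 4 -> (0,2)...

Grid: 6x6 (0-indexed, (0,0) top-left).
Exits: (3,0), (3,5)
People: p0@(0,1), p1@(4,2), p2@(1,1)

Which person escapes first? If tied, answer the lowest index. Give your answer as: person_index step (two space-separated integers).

Answer: 1 3

Derivation:
Step 1: p0:(0,1)->(1,1) | p1:(4,2)->(3,2) | p2:(1,1)->(2,1)
Step 2: p0:(1,1)->(2,1) | p1:(3,2)->(3,1) | p2:(2,1)->(3,1)
Step 3: p0:(2,1)->(3,1) | p1:(3,1)->(3,0)->EXIT | p2:(3,1)->(3,0)->EXIT
Step 4: p0:(3,1)->(3,0)->EXIT | p1:escaped | p2:escaped
Exit steps: [4, 3, 3]
First to escape: p1 at step 3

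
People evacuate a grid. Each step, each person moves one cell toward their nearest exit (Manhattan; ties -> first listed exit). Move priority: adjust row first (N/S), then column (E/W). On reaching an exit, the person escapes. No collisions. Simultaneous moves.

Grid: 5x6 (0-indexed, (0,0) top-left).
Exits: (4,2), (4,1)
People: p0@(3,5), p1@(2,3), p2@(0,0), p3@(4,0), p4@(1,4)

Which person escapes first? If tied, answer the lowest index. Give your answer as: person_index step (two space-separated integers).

Step 1: p0:(3,5)->(4,5) | p1:(2,3)->(3,3) | p2:(0,0)->(1,0) | p3:(4,0)->(4,1)->EXIT | p4:(1,4)->(2,4)
Step 2: p0:(4,5)->(4,4) | p1:(3,3)->(4,3) | p2:(1,0)->(2,0) | p3:escaped | p4:(2,4)->(3,4)
Step 3: p0:(4,4)->(4,3) | p1:(4,3)->(4,2)->EXIT | p2:(2,0)->(3,0) | p3:escaped | p4:(3,4)->(4,4)
Step 4: p0:(4,3)->(4,2)->EXIT | p1:escaped | p2:(3,0)->(4,0) | p3:escaped | p4:(4,4)->(4,3)
Step 5: p0:escaped | p1:escaped | p2:(4,0)->(4,1)->EXIT | p3:escaped | p4:(4,3)->(4,2)->EXIT
Exit steps: [4, 3, 5, 1, 5]
First to escape: p3 at step 1

Answer: 3 1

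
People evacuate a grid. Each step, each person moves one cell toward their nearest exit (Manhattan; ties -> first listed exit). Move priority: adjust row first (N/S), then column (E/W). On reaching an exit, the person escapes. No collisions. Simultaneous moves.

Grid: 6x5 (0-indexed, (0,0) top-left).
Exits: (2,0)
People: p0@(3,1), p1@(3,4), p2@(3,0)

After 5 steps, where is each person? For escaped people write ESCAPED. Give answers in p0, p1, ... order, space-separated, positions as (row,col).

Step 1: p0:(3,1)->(2,1) | p1:(3,4)->(2,4) | p2:(3,0)->(2,0)->EXIT
Step 2: p0:(2,1)->(2,0)->EXIT | p1:(2,4)->(2,3) | p2:escaped
Step 3: p0:escaped | p1:(2,3)->(2,2) | p2:escaped
Step 4: p0:escaped | p1:(2,2)->(2,1) | p2:escaped
Step 5: p0:escaped | p1:(2,1)->(2,0)->EXIT | p2:escaped

ESCAPED ESCAPED ESCAPED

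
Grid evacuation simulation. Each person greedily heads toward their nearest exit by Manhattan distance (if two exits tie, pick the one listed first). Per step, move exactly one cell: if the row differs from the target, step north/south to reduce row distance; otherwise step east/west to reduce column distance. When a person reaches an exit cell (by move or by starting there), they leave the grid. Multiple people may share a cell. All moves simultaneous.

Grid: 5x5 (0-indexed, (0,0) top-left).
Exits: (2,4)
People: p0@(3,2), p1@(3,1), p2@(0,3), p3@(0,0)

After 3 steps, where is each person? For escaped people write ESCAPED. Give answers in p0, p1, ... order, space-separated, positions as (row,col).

Step 1: p0:(3,2)->(2,2) | p1:(3,1)->(2,1) | p2:(0,3)->(1,3) | p3:(0,0)->(1,0)
Step 2: p0:(2,2)->(2,3) | p1:(2,1)->(2,2) | p2:(1,3)->(2,3) | p3:(1,0)->(2,0)
Step 3: p0:(2,3)->(2,4)->EXIT | p1:(2,2)->(2,3) | p2:(2,3)->(2,4)->EXIT | p3:(2,0)->(2,1)

ESCAPED (2,3) ESCAPED (2,1)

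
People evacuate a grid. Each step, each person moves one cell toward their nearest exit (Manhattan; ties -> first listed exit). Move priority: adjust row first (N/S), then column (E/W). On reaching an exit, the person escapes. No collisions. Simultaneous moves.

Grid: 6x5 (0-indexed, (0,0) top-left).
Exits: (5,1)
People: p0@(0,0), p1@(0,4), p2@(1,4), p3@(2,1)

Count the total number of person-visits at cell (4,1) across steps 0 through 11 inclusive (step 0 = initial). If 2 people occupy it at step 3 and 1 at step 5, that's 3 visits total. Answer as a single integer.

Answer: 1

Derivation:
Step 0: p0@(0,0) p1@(0,4) p2@(1,4) p3@(2,1) -> at (4,1): 0 [-], cum=0
Step 1: p0@(1,0) p1@(1,4) p2@(2,4) p3@(3,1) -> at (4,1): 0 [-], cum=0
Step 2: p0@(2,0) p1@(2,4) p2@(3,4) p3@(4,1) -> at (4,1): 1 [p3], cum=1
Step 3: p0@(3,0) p1@(3,4) p2@(4,4) p3@ESC -> at (4,1): 0 [-], cum=1
Step 4: p0@(4,0) p1@(4,4) p2@(5,4) p3@ESC -> at (4,1): 0 [-], cum=1
Step 5: p0@(5,0) p1@(5,4) p2@(5,3) p3@ESC -> at (4,1): 0 [-], cum=1
Step 6: p0@ESC p1@(5,3) p2@(5,2) p3@ESC -> at (4,1): 0 [-], cum=1
Step 7: p0@ESC p1@(5,2) p2@ESC p3@ESC -> at (4,1): 0 [-], cum=1
Step 8: p0@ESC p1@ESC p2@ESC p3@ESC -> at (4,1): 0 [-], cum=1
Total visits = 1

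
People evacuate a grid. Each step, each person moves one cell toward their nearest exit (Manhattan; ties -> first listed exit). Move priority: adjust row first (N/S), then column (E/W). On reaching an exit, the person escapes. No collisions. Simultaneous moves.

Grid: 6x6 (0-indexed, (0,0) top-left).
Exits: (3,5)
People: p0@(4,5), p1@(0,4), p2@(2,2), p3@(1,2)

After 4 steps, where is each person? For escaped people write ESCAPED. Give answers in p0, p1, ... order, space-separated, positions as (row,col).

Step 1: p0:(4,5)->(3,5)->EXIT | p1:(0,4)->(1,4) | p2:(2,2)->(3,2) | p3:(1,2)->(2,2)
Step 2: p0:escaped | p1:(1,4)->(2,4) | p2:(3,2)->(3,3) | p3:(2,2)->(3,2)
Step 3: p0:escaped | p1:(2,4)->(3,4) | p2:(3,3)->(3,4) | p3:(3,2)->(3,3)
Step 4: p0:escaped | p1:(3,4)->(3,5)->EXIT | p2:(3,4)->(3,5)->EXIT | p3:(3,3)->(3,4)

ESCAPED ESCAPED ESCAPED (3,4)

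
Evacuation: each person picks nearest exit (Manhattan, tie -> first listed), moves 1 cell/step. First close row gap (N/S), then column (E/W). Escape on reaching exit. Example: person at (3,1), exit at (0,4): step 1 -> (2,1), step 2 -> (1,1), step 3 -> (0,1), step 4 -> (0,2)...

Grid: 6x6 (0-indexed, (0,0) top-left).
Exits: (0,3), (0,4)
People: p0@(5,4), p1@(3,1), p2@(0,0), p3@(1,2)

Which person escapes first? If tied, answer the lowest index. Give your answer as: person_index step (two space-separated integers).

Step 1: p0:(5,4)->(4,4) | p1:(3,1)->(2,1) | p2:(0,0)->(0,1) | p3:(1,2)->(0,2)
Step 2: p0:(4,4)->(3,4) | p1:(2,1)->(1,1) | p2:(0,1)->(0,2) | p3:(0,2)->(0,3)->EXIT
Step 3: p0:(3,4)->(2,4) | p1:(1,1)->(0,1) | p2:(0,2)->(0,3)->EXIT | p3:escaped
Step 4: p0:(2,4)->(1,4) | p1:(0,1)->(0,2) | p2:escaped | p3:escaped
Step 5: p0:(1,4)->(0,4)->EXIT | p1:(0,2)->(0,3)->EXIT | p2:escaped | p3:escaped
Exit steps: [5, 5, 3, 2]
First to escape: p3 at step 2

Answer: 3 2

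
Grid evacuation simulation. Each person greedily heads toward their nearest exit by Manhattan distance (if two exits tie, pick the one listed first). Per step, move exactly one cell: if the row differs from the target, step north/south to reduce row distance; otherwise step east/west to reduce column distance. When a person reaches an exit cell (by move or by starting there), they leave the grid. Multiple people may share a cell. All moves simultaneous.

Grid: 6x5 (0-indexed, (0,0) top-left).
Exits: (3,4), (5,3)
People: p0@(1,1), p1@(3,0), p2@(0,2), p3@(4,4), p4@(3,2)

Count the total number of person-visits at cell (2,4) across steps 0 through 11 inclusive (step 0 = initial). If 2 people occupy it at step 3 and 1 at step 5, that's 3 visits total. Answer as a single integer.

Answer: 0

Derivation:
Step 0: p0@(1,1) p1@(3,0) p2@(0,2) p3@(4,4) p4@(3,2) -> at (2,4): 0 [-], cum=0
Step 1: p0@(2,1) p1@(3,1) p2@(1,2) p3@ESC p4@(3,3) -> at (2,4): 0 [-], cum=0
Step 2: p0@(3,1) p1@(3,2) p2@(2,2) p3@ESC p4@ESC -> at (2,4): 0 [-], cum=0
Step 3: p0@(3,2) p1@(3,3) p2@(3,2) p3@ESC p4@ESC -> at (2,4): 0 [-], cum=0
Step 4: p0@(3,3) p1@ESC p2@(3,3) p3@ESC p4@ESC -> at (2,4): 0 [-], cum=0
Step 5: p0@ESC p1@ESC p2@ESC p3@ESC p4@ESC -> at (2,4): 0 [-], cum=0
Total visits = 0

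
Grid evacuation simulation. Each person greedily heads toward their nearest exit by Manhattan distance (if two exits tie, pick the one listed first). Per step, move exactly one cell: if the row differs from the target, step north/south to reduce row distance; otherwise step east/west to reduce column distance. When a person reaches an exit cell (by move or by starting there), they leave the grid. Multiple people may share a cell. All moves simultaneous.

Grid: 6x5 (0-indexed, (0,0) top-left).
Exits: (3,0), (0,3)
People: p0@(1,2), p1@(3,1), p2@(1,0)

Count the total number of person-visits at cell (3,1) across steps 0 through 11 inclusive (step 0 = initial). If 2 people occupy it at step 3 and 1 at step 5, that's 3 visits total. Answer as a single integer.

Step 0: p0@(1,2) p1@(3,1) p2@(1,0) -> at (3,1): 1 [p1], cum=1
Step 1: p0@(0,2) p1@ESC p2@(2,0) -> at (3,1): 0 [-], cum=1
Step 2: p0@ESC p1@ESC p2@ESC -> at (3,1): 0 [-], cum=1
Total visits = 1

Answer: 1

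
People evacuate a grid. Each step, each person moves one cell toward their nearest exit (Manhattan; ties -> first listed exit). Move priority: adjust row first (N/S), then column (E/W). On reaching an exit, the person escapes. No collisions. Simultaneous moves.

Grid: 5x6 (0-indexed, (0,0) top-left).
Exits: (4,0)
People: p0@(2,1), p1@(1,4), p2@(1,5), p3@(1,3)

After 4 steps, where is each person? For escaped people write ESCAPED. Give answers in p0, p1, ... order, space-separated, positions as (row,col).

Step 1: p0:(2,1)->(3,1) | p1:(1,4)->(2,4) | p2:(1,5)->(2,5) | p3:(1,3)->(2,3)
Step 2: p0:(3,1)->(4,1) | p1:(2,4)->(3,4) | p2:(2,5)->(3,5) | p3:(2,3)->(3,3)
Step 3: p0:(4,1)->(4,0)->EXIT | p1:(3,4)->(4,4) | p2:(3,5)->(4,5) | p3:(3,3)->(4,3)
Step 4: p0:escaped | p1:(4,4)->(4,3) | p2:(4,5)->(4,4) | p3:(4,3)->(4,2)

ESCAPED (4,3) (4,4) (4,2)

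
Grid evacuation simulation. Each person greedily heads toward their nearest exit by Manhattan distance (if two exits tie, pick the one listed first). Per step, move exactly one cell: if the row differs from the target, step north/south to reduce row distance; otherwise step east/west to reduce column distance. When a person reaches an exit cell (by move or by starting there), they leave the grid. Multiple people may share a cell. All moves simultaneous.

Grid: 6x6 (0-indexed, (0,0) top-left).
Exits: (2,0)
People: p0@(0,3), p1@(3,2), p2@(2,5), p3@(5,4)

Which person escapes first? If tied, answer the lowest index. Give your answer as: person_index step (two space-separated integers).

Step 1: p0:(0,3)->(1,3) | p1:(3,2)->(2,2) | p2:(2,5)->(2,4) | p3:(5,4)->(4,4)
Step 2: p0:(1,3)->(2,3) | p1:(2,2)->(2,1) | p2:(2,4)->(2,3) | p3:(4,4)->(3,4)
Step 3: p0:(2,3)->(2,2) | p1:(2,1)->(2,0)->EXIT | p2:(2,3)->(2,2) | p3:(3,4)->(2,4)
Step 4: p0:(2,2)->(2,1) | p1:escaped | p2:(2,2)->(2,1) | p3:(2,4)->(2,3)
Step 5: p0:(2,1)->(2,0)->EXIT | p1:escaped | p2:(2,1)->(2,0)->EXIT | p3:(2,3)->(2,2)
Step 6: p0:escaped | p1:escaped | p2:escaped | p3:(2,2)->(2,1)
Step 7: p0:escaped | p1:escaped | p2:escaped | p3:(2,1)->(2,0)->EXIT
Exit steps: [5, 3, 5, 7]
First to escape: p1 at step 3

Answer: 1 3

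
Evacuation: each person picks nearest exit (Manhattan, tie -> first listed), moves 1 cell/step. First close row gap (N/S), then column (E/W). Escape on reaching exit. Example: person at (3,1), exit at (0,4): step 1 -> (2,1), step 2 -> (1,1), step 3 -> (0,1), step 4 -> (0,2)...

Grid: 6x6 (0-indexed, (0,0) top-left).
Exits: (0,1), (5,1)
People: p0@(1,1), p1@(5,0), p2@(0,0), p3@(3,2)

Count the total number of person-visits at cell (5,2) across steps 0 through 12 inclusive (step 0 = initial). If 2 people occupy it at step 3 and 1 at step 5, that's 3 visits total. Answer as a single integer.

Step 0: p0@(1,1) p1@(5,0) p2@(0,0) p3@(3,2) -> at (5,2): 0 [-], cum=0
Step 1: p0@ESC p1@ESC p2@ESC p3@(4,2) -> at (5,2): 0 [-], cum=0
Step 2: p0@ESC p1@ESC p2@ESC p3@(5,2) -> at (5,2): 1 [p3], cum=1
Step 3: p0@ESC p1@ESC p2@ESC p3@ESC -> at (5,2): 0 [-], cum=1
Total visits = 1

Answer: 1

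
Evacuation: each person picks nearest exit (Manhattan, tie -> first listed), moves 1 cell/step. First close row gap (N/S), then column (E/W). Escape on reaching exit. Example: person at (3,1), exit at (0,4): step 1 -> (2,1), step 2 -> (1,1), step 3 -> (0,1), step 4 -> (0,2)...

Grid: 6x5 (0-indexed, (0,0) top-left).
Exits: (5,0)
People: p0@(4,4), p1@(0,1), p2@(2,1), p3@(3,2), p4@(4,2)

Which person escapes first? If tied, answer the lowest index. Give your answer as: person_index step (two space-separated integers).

Answer: 4 3

Derivation:
Step 1: p0:(4,4)->(5,4) | p1:(0,1)->(1,1) | p2:(2,1)->(3,1) | p3:(3,2)->(4,2) | p4:(4,2)->(5,2)
Step 2: p0:(5,4)->(5,3) | p1:(1,1)->(2,1) | p2:(3,1)->(4,1) | p3:(4,2)->(5,2) | p4:(5,2)->(5,1)
Step 3: p0:(5,3)->(5,2) | p1:(2,1)->(3,1) | p2:(4,1)->(5,1) | p3:(5,2)->(5,1) | p4:(5,1)->(5,0)->EXIT
Step 4: p0:(5,2)->(5,1) | p1:(3,1)->(4,1) | p2:(5,1)->(5,0)->EXIT | p3:(5,1)->(5,0)->EXIT | p4:escaped
Step 5: p0:(5,1)->(5,0)->EXIT | p1:(4,1)->(5,1) | p2:escaped | p3:escaped | p4:escaped
Step 6: p0:escaped | p1:(5,1)->(5,0)->EXIT | p2:escaped | p3:escaped | p4:escaped
Exit steps: [5, 6, 4, 4, 3]
First to escape: p4 at step 3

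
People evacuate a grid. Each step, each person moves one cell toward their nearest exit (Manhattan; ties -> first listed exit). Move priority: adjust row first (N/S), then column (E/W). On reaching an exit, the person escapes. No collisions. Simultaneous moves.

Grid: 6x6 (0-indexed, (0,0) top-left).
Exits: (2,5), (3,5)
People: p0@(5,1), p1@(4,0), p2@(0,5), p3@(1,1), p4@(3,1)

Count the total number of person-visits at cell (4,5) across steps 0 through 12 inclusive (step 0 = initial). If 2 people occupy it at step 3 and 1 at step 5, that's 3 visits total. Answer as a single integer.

Step 0: p0@(5,1) p1@(4,0) p2@(0,5) p3@(1,1) p4@(3,1) -> at (4,5): 0 [-], cum=0
Step 1: p0@(4,1) p1@(3,0) p2@(1,5) p3@(2,1) p4@(3,2) -> at (4,5): 0 [-], cum=0
Step 2: p0@(3,1) p1@(3,1) p2@ESC p3@(2,2) p4@(3,3) -> at (4,5): 0 [-], cum=0
Step 3: p0@(3,2) p1@(3,2) p2@ESC p3@(2,3) p4@(3,4) -> at (4,5): 0 [-], cum=0
Step 4: p0@(3,3) p1@(3,3) p2@ESC p3@(2,4) p4@ESC -> at (4,5): 0 [-], cum=0
Step 5: p0@(3,4) p1@(3,4) p2@ESC p3@ESC p4@ESC -> at (4,5): 0 [-], cum=0
Step 6: p0@ESC p1@ESC p2@ESC p3@ESC p4@ESC -> at (4,5): 0 [-], cum=0
Total visits = 0

Answer: 0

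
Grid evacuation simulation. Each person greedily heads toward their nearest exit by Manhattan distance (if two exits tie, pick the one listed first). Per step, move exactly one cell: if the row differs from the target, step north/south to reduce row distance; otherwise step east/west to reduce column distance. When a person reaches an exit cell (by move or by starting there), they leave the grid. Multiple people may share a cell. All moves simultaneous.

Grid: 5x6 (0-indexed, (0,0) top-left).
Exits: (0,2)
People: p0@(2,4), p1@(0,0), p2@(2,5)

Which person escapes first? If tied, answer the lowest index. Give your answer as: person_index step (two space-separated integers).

Answer: 1 2

Derivation:
Step 1: p0:(2,4)->(1,4) | p1:(0,0)->(0,1) | p2:(2,5)->(1,5)
Step 2: p0:(1,4)->(0,4) | p1:(0,1)->(0,2)->EXIT | p2:(1,5)->(0,5)
Step 3: p0:(0,4)->(0,3) | p1:escaped | p2:(0,5)->(0,4)
Step 4: p0:(0,3)->(0,2)->EXIT | p1:escaped | p2:(0,4)->(0,3)
Step 5: p0:escaped | p1:escaped | p2:(0,3)->(0,2)->EXIT
Exit steps: [4, 2, 5]
First to escape: p1 at step 2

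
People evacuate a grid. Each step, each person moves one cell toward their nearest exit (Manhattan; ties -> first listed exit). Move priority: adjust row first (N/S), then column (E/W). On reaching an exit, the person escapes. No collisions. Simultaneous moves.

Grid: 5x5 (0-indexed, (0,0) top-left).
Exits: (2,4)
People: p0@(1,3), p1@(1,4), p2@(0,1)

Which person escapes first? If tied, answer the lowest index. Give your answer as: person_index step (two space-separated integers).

Step 1: p0:(1,3)->(2,3) | p1:(1,4)->(2,4)->EXIT | p2:(0,1)->(1,1)
Step 2: p0:(2,3)->(2,4)->EXIT | p1:escaped | p2:(1,1)->(2,1)
Step 3: p0:escaped | p1:escaped | p2:(2,1)->(2,2)
Step 4: p0:escaped | p1:escaped | p2:(2,2)->(2,3)
Step 5: p0:escaped | p1:escaped | p2:(2,3)->(2,4)->EXIT
Exit steps: [2, 1, 5]
First to escape: p1 at step 1

Answer: 1 1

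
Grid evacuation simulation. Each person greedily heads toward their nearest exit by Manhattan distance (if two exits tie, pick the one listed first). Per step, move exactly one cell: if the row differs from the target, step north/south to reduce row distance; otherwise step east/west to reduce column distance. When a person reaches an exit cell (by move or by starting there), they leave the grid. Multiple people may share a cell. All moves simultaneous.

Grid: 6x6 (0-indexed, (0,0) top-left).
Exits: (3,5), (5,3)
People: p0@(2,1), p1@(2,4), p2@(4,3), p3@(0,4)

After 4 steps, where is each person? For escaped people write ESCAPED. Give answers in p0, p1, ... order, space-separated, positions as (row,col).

Step 1: p0:(2,1)->(3,1) | p1:(2,4)->(3,4) | p2:(4,3)->(5,3)->EXIT | p3:(0,4)->(1,4)
Step 2: p0:(3,1)->(3,2) | p1:(3,4)->(3,5)->EXIT | p2:escaped | p3:(1,4)->(2,4)
Step 3: p0:(3,2)->(3,3) | p1:escaped | p2:escaped | p3:(2,4)->(3,4)
Step 4: p0:(3,3)->(3,4) | p1:escaped | p2:escaped | p3:(3,4)->(3,5)->EXIT

(3,4) ESCAPED ESCAPED ESCAPED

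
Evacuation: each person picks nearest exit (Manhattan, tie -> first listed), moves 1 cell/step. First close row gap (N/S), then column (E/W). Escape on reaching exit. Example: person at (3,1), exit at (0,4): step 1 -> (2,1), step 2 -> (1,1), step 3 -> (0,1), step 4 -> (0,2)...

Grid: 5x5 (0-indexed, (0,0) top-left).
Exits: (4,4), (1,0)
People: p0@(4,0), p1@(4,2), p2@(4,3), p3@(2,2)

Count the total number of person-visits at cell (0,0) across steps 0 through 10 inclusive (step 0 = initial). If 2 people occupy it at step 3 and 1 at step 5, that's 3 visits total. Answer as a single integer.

Answer: 0

Derivation:
Step 0: p0@(4,0) p1@(4,2) p2@(4,3) p3@(2,2) -> at (0,0): 0 [-], cum=0
Step 1: p0@(3,0) p1@(4,3) p2@ESC p3@(1,2) -> at (0,0): 0 [-], cum=0
Step 2: p0@(2,0) p1@ESC p2@ESC p3@(1,1) -> at (0,0): 0 [-], cum=0
Step 3: p0@ESC p1@ESC p2@ESC p3@ESC -> at (0,0): 0 [-], cum=0
Total visits = 0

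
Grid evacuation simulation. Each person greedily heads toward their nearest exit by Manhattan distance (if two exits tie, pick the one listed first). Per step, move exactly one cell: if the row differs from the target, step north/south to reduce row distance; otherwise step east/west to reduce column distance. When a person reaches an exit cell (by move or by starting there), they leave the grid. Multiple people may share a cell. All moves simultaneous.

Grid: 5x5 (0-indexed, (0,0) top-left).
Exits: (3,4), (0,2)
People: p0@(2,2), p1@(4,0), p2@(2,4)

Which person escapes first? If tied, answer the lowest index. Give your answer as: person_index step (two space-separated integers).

Answer: 2 1

Derivation:
Step 1: p0:(2,2)->(1,2) | p1:(4,0)->(3,0) | p2:(2,4)->(3,4)->EXIT
Step 2: p0:(1,2)->(0,2)->EXIT | p1:(3,0)->(3,1) | p2:escaped
Step 3: p0:escaped | p1:(3,1)->(3,2) | p2:escaped
Step 4: p0:escaped | p1:(3,2)->(3,3) | p2:escaped
Step 5: p0:escaped | p1:(3,3)->(3,4)->EXIT | p2:escaped
Exit steps: [2, 5, 1]
First to escape: p2 at step 1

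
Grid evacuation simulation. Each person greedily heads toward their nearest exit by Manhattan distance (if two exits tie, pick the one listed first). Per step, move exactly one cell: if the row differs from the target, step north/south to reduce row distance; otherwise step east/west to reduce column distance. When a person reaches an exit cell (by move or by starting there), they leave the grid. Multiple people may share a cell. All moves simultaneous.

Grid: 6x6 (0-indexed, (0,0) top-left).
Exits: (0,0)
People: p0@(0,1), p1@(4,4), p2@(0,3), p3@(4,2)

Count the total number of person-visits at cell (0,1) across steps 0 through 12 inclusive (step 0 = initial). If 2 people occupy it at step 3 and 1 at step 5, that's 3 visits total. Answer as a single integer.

Step 0: p0@(0,1) p1@(4,4) p2@(0,3) p3@(4,2) -> at (0,1): 1 [p0], cum=1
Step 1: p0@ESC p1@(3,4) p2@(0,2) p3@(3,2) -> at (0,1): 0 [-], cum=1
Step 2: p0@ESC p1@(2,4) p2@(0,1) p3@(2,2) -> at (0,1): 1 [p2], cum=2
Step 3: p0@ESC p1@(1,4) p2@ESC p3@(1,2) -> at (0,1): 0 [-], cum=2
Step 4: p0@ESC p1@(0,4) p2@ESC p3@(0,2) -> at (0,1): 0 [-], cum=2
Step 5: p0@ESC p1@(0,3) p2@ESC p3@(0,1) -> at (0,1): 1 [p3], cum=3
Step 6: p0@ESC p1@(0,2) p2@ESC p3@ESC -> at (0,1): 0 [-], cum=3
Step 7: p0@ESC p1@(0,1) p2@ESC p3@ESC -> at (0,1): 1 [p1], cum=4
Step 8: p0@ESC p1@ESC p2@ESC p3@ESC -> at (0,1): 0 [-], cum=4
Total visits = 4

Answer: 4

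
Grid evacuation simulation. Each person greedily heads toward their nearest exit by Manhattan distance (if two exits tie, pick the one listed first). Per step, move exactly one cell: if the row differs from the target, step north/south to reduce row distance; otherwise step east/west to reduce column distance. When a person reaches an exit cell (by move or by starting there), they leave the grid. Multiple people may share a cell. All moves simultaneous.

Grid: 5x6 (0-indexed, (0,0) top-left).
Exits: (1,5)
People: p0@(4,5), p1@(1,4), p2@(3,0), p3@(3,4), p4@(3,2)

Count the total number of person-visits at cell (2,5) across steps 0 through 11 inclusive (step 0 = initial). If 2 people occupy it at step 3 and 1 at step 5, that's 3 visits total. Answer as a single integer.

Step 0: p0@(4,5) p1@(1,4) p2@(3,0) p3@(3,4) p4@(3,2) -> at (2,5): 0 [-], cum=0
Step 1: p0@(3,5) p1@ESC p2@(2,0) p3@(2,4) p4@(2,2) -> at (2,5): 0 [-], cum=0
Step 2: p0@(2,5) p1@ESC p2@(1,0) p3@(1,4) p4@(1,2) -> at (2,5): 1 [p0], cum=1
Step 3: p0@ESC p1@ESC p2@(1,1) p3@ESC p4@(1,3) -> at (2,5): 0 [-], cum=1
Step 4: p0@ESC p1@ESC p2@(1,2) p3@ESC p4@(1,4) -> at (2,5): 0 [-], cum=1
Step 5: p0@ESC p1@ESC p2@(1,3) p3@ESC p4@ESC -> at (2,5): 0 [-], cum=1
Step 6: p0@ESC p1@ESC p2@(1,4) p3@ESC p4@ESC -> at (2,5): 0 [-], cum=1
Step 7: p0@ESC p1@ESC p2@ESC p3@ESC p4@ESC -> at (2,5): 0 [-], cum=1
Total visits = 1

Answer: 1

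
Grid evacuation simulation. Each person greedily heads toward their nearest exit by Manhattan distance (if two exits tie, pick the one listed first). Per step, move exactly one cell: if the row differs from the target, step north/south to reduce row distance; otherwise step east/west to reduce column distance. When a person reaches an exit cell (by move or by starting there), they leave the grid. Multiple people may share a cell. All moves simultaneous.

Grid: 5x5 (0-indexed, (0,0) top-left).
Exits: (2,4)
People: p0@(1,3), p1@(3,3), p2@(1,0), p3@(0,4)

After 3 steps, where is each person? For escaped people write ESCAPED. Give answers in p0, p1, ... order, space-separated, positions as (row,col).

Step 1: p0:(1,3)->(2,3) | p1:(3,3)->(2,3) | p2:(1,0)->(2,0) | p3:(0,4)->(1,4)
Step 2: p0:(2,3)->(2,4)->EXIT | p1:(2,3)->(2,4)->EXIT | p2:(2,0)->(2,1) | p3:(1,4)->(2,4)->EXIT
Step 3: p0:escaped | p1:escaped | p2:(2,1)->(2,2) | p3:escaped

ESCAPED ESCAPED (2,2) ESCAPED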